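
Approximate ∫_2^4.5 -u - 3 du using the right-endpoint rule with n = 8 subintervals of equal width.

Δu = (4.5 − 2)/8 = 0.3125.
Right endpoints: 2.3125, 2.625, 2.9375, 3.25, 3.5625, 3.875, 4.1875, 4.5.
f(2.3125) = -5.3125, f(2.625) = -5.625, f(2.9375) = -5.9375, f(3.25) = -6.25, f(3.5625) = -6.5625, f(3.875) = -6.875, f(4.1875) = -7.1875, f(4.5) = -7.5.
Sum = Δu · [f(2.3125) + f(2.625) + f(2.9375) + ...].
Sum = -16.015625.

-16.015625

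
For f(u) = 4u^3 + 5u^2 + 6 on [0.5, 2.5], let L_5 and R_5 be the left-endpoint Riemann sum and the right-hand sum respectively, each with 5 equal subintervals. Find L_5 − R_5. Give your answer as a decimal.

L_5 = 59.66.
R_5 = 96.46.
L_5 − R_5 = -36.8.

-36.8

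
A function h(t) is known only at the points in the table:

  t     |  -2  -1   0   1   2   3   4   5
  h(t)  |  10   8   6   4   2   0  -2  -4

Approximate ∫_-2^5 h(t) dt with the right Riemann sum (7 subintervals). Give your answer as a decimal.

Δt = 1.
Sum = 1·[8 + 6 + 4 + 2 + 0 + (-2) + (-4)] = 14.

14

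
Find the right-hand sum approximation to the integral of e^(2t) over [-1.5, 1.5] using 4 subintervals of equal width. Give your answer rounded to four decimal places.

19.3428

Δt = (1.5 − (-1.5))/4 = 0.75.
Right endpoints: -0.75, 0, 0.75, 1.5.
f(-0.75) ≈ 0.2231, f(0) ≈ 1.0000, f(0.75) ≈ 4.4817, f(1.5) ≈ 20.0855.
Sum = Δt · [f(-0.75) + f(0) + f(0.75) + f(1.5)].
Sum ≈ 19.3428.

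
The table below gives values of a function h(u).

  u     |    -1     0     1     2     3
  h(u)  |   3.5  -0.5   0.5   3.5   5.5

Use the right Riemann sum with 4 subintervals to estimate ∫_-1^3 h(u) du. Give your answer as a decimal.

9

Δu = 1.
Sum = 1·[(-0.5) + 0.5 + 3.5 + 5.5] = 9.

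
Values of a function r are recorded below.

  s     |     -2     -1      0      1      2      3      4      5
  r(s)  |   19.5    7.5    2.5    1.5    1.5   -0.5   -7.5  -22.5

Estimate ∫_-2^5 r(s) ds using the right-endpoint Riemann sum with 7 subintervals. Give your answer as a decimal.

Δs = 1.
Sum = 1·[7.5 + 2.5 + 1.5 + 1.5 + (-0.5) + (-7.5) + (-22.5)] = -17.5.

-17.5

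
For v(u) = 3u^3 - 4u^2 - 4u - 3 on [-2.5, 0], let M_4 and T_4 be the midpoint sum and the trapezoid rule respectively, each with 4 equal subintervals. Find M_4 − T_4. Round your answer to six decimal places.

M_4 ≈ -43.88916016.
T_4 ≈ -47.61230469.
M_4 − T_4 ≈ 3.723145.

3.723145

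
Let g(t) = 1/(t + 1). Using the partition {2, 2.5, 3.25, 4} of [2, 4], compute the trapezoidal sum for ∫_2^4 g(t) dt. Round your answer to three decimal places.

0.513

Subinterval widths: 0.5, 0.75, 0.75.
g(2) = 1/3, g(2.5) = 2/7, g(3.25) = 4/17, g(4) = 0.2.
On each subinterval the trapezoid contributes (Δt_i/2)·[g(t_{i-1}) + g(t_i)].
Sum ≈ 0.513.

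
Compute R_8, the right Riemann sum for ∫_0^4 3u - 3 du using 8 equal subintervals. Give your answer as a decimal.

Δu = (4 − 0)/8 = 0.5.
Right endpoints: 0.5, 1, 1.5, 2, 2.5, 3, 3.5, 4.
f(0.5) = -1.5, f(1) = 0, f(1.5) = 1.5, f(2) = 3, f(2.5) = 4.5, f(3) = 6, f(3.5) = 7.5, f(4) = 9.
Sum = Δu · [f(0.5) + f(1) + f(1.5) + ...].
Sum = 15.

15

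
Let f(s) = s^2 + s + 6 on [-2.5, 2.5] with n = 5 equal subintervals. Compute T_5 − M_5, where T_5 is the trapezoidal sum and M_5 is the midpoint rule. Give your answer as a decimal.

T_5 = 41.25.
M_5 = 40.
T_5 − M_5 = 1.25.

1.25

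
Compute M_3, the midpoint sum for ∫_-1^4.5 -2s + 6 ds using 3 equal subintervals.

13.75

Δs = (4.5 − (-1))/3 = 11/6.
Midpoints: -1/12, 1.75, 43/12.
f(-1/12) = 37/6, f(1.75) = 2.5, f(43/12) = -7/6.
Sum = Δs · [f(-1/12) + f(1.75) + f(43/12)].
Sum = 13.75.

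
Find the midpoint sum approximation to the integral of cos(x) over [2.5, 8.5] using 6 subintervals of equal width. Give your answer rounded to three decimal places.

Δx = (8.5 − 2.5)/6 = 1.
Midpoints: 3, 4, 5, 6, 7, 8.
f(3) ≈ -0.990, f(4) ≈ -0.654, f(5) ≈ 0.284, f(6) ≈ 0.960, f(7) ≈ 0.754, f(8) ≈ -0.146.
Sum = Δx · [f(3) + f(4) + f(5) + ...].
Sum ≈ 0.209.

0.209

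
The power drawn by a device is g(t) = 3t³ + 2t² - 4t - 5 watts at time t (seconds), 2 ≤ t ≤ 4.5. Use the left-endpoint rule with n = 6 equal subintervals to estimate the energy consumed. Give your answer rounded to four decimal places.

251.5835

Δt = (4.5 − 2)/6 = 5/12.
Left endpoints: 2, 29/12, 17/6, 3.25, 11/3, 49/12.
g(2) = 19, g(29/12) = 22669/576, g(17/6) = 1631/24, g(3.25) = 106.109375, g(11/3) = 1396/9, g(49/12) = 216.265625.
Sum = Δt · [g(2) + g(29/12) + g(17/6) + ...].
Sum ≈ 251.5835.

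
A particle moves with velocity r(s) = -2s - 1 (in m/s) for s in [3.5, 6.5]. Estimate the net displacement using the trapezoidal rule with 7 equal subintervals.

Δs = (6.5 − 3.5)/7 = 3/7.
r(3.5) = -8, r(55/14) = -62/7, r(61/14) = -68/7, r(67/14) = -74/7, r(73/14) = -80/7, r(79/14) = -86/7, r(85/14) = -92/7, r(6.5) = -14.
T_7 = (Δs/2)·[r(s_0) + 2r(s_1) + ... + 2r(s_{6}) + r(s_7)].
Sum = -33.

-33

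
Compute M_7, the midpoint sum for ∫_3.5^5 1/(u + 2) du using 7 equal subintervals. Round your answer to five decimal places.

0.24114

Δu = (5 − 3.5)/7 = 3/14.
Midpoints: 101/28, 107/28, 113/28, 4.25, 125/28, 131/28, 137/28.
f(101/28) = 28/157, f(107/28) = 28/163, f(113/28) = 28/169, f(4.25) = 0.16, f(125/28) = 28/181, f(131/28) = 28/187, f(137/28) = 28/193.
Sum = Δu · [f(101/28) + f(107/28) + f(113/28) + ...].
Sum ≈ 0.24114.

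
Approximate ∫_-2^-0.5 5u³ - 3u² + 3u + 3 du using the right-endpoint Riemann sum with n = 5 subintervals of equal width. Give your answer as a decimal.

Δu = (-0.5 − (-2))/5 = 0.3.
Right endpoints: -1.7, -1.4, -1.1, -0.8, -0.5.
f(-1.7) = -35.335, f(-1.4) = -20.8, f(-1.1) = -10.585, f(-0.8) = -3.88, f(-0.5) = 0.125.
Sum = Δu · [f(-1.7) + f(-1.4) + f(-1.1) + f(-0.8) + f(-0.5)].
Sum = -21.1425.

-21.1425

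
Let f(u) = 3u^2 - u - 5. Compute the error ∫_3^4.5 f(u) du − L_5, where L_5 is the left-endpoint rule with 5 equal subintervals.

4.77

Exact integral: ∫_3^4.5 f(u) du = 51.
L_5 = 46.23.
Error = 51 − 46.23 = 4.77.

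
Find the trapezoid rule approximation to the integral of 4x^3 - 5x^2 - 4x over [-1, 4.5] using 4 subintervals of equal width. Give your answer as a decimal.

Δx = (4.5 − (-1))/4 = 1.375.
f(-1) = -5, f(0.375) = -1.9921875, f(1.75) = -0.875, f(3.125) = 60.7421875, f(4.5) = 245.25.
T_4 = (Δx/2)·[f(x_0) + 2f(x_1) + 2f(x_2) + 2f(x_3) + f(x_4)].
Sum = 244.75.

244.75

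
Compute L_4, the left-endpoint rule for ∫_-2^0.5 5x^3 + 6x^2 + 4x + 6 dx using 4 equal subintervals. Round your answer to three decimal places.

-5.815

Δx = (0.5 − (-2))/4 = 0.625.
Left endpoints: -2, -1.375, -0.75, -0.125.
f(-2) = -18, f(-1.375) = -591/512, f(-0.75) = 4.265625, f(-0.125) = 2859/512.
Sum = Δx · [f(-2) + f(-1.375) + f(-0.75) + f(-0.125)].
Sum ≈ -5.815.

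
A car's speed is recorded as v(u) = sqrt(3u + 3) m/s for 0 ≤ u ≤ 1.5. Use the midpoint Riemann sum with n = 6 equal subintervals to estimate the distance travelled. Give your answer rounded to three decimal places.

Δu = (1.5 − 0)/6 = 0.25.
Midpoints: 0.125, 0.375, 0.625, 0.875, 1.125, 1.375.
v(0.125) ≈ 1.837, v(0.375) ≈ 2.031, v(0.625) ≈ 2.208, v(0.875) ≈ 2.372, v(1.125) ≈ 2.525, v(1.375) ≈ 2.669.
Sum = Δu · [v(0.125) + v(0.375) + v(0.625) + ...].
Sum ≈ 3.410.

3.410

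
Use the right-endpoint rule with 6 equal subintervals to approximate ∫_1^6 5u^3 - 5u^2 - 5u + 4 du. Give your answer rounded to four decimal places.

Δu = (6 − 1)/6 = 5/6.
Right endpoints: 11/6, 8/3, 3.5, 13/3, 31/6, 6.
f(11/6) = 1909/216, f(8/3) = 1348/27, f(3.5) = 139.625, f(13/3) = 7973/27, f(31/6) = 115409/216, f(6) = 874.
Sum = Δu · [f(11/6) + f(8/3) + f(3.5) + ...].
Sum ≈ 1584.9884.

1584.9884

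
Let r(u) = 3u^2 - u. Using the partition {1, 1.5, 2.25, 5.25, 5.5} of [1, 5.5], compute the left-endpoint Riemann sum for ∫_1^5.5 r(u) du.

Subinterval widths: 0.5, 0.75, 3, 0.25.
Left endpoints: 1, 1.5, 2.25, 5.25.
r(1) = 2, r(1.5) = 5.25, r(2.25) = 12.9375, r(5.25) = 77.4375.
Sum = Σ Δu_i · r(u_i).
Sum = 63.109375.

63.109375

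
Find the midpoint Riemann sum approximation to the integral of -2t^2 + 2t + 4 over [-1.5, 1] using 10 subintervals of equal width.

Δt = (1 − (-1.5))/10 = 0.25.
Midpoints: -1.375, -1.125, -0.875, -0.625, -0.375, -0.125, 0.125, 0.375, 0.625, 0.875.
f(-1.375) = -2.53125, f(-1.125) = -0.78125, f(-0.875) = 0.71875, f(-0.625) = 1.96875, f(-0.375) = 2.96875, f(-0.125) = 3.71875, f(0.125) = 4.21875, f(0.375) = 4.46875, f(0.625) = 4.46875, f(0.875) = 4.21875.
Sum = Δt · [f(-1.375) + f(-1.125) + f(-0.875) + ...].
Sum = 5.859375.

5.859375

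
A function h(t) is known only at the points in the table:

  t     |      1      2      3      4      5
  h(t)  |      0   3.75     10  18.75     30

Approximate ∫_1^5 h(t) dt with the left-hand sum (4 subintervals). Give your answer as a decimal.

Δt = 1.
Sum = 1·[0 + 3.75 + 10 + 18.75] = 32.5.

32.5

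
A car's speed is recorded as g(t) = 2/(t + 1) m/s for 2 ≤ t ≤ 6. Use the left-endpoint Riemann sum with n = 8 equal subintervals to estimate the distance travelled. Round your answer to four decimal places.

Δt = (6 − 2)/8 = 0.5.
Left endpoints: 2, 2.5, 3, 3.5, 4, 4.5, 5, 5.5.
g(2) = 2/3, g(2.5) = 4/7, g(3) = 0.5, g(3.5) = 4/9, g(4) = 0.4, g(4.5) = 4/11, g(5) = 1/3, g(5.5) = 4/13.
Sum = Δt · [g(2) + g(2.5) + g(3) + ...].
Sum ≈ 1.7936.

1.7936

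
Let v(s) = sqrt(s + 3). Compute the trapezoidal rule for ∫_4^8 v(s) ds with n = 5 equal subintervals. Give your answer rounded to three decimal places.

Δs = (8 − 4)/5 = 0.8.
v(4) ≈ 2.646, v(4.8) ≈ 2.793, v(5.6) ≈ 2.933, v(6.4) ≈ 3.066, v(7.2) ≈ 3.194, v(8) ≈ 3.317.
T_5 = (Δs/2)·[v(s_0) + 2v(s_1) + ... + 2v(s_{4}) + v(s_5)].
Sum ≈ 11.973.

11.973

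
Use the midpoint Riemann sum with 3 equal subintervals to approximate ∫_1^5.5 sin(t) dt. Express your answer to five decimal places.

Δt = (5.5 − 1)/3 = 1.5.
Midpoints: 1.75, 3.25, 4.75.
f(1.75) ≈ 0.98399, f(3.25) ≈ -0.10820, f(4.75) ≈ -0.99929.
Sum = Δt · [f(1.75) + f(3.25) + f(4.75)].
Sum ≈ -0.18525.

-0.18525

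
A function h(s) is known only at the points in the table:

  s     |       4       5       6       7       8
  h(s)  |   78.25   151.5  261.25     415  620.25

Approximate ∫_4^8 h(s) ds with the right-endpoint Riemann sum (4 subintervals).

1448

Δs = 1.
Sum = 1·[151.5 + 261.25 + 415 + 620.25] = 1448.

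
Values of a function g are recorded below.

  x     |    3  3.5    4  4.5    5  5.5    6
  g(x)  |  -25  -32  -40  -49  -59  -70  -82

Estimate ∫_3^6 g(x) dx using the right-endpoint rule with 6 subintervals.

Δx = 0.5.
Sum = 0.5·[(-32) + (-40) + (-49) + (-59) + (-70) + (-82)] = -166.

-166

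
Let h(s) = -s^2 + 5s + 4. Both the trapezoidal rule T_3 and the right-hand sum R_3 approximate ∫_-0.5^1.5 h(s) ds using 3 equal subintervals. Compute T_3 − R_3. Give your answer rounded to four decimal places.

T_3 ≈ 11.685185.
R_3 ≈ 14.351852.
T_3 − R_3 ≈ -2.6667.

-2.6667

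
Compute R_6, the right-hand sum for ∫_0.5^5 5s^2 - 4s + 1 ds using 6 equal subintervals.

204.890625

Δs = (5 − 0.5)/6 = 0.75.
Right endpoints: 1.25, 2, 2.75, 3.5, 4.25, 5.
f(1.25) = 3.8125, f(2) = 13, f(2.75) = 27.8125, f(3.5) = 48.25, f(4.25) = 74.3125, f(5) = 106.
Sum = Δs · [f(1.25) + f(2) + f(2.75) + ...].
Sum = 204.890625.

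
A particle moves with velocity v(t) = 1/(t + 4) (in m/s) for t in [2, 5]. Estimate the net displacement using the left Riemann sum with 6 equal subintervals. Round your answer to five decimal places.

Δt = (5 − 2)/6 = 0.5.
Left endpoints: 2, 2.5, 3, 3.5, 4, 4.5.
v(2) = 1/6, v(2.5) = 2/13, v(3) = 1/7, v(3.5) = 2/15, v(4) = 0.125, v(4.5) = 2/17.
Sum = Δt · [v(2) + v(2.5) + v(3) + ...].
Sum ≈ 0.41968.

0.41968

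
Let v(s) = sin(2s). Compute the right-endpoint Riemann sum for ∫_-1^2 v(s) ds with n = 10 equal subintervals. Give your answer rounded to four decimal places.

Δs = (2 − (-1))/10 = 0.3.
Right endpoints: -0.7, -0.4, -0.1, 0.2, 0.5, 0.8, 1.1, 1.4, 1.7, 2.
v(-0.7) ≈ -0.9854, v(-0.4) ≈ -0.7174, v(-0.1) ≈ -0.1987, v(0.2) ≈ 0.3894, v(0.5) ≈ 0.8415, v(0.8) ≈ 0.9996, v(1.1) ≈ 0.8085, v(1.4) ≈ 0.3350, v(1.7) ≈ -0.2555, v(2) ≈ -0.7568.
Sum = Δs · [v(-0.7) + v(-0.4) + v(-0.1) + ...].
Sum ≈ 0.1380.

0.1380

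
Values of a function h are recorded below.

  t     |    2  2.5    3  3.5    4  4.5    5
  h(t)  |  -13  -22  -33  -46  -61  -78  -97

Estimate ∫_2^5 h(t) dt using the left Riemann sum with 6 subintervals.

Δt = 0.5.
Sum = 0.5·[(-13) + (-22) + (-33) + (-46) + (-61) + (-78)] = -126.5.

-126.5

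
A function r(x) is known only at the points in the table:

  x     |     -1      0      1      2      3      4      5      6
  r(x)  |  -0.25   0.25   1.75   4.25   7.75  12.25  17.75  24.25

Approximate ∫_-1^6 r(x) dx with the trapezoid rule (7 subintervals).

Δx = 1.
T_7 = (1/2)·[(-0.25) + 2·0.25 + 2·1.75 + 2·4.25 + 2·7.75 + 2·12.25 + 2·17.75 + 24.25] = 56.

56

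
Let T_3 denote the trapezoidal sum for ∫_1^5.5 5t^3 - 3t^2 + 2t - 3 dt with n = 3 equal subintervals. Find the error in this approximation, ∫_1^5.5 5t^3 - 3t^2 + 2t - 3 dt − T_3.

-77.203125

Exact integral: ∫_1^5.5 f(t) dt = 992.953125.
T_3 = 1070.15625.
Error = 992.953125 − 1070.15625 = -77.203125.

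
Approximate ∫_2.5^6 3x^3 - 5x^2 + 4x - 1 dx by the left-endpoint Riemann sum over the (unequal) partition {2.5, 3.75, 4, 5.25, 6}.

452.2265625

Subinterval widths: 1.25, 0.25, 1.25, 0.75.
Left endpoints: 2.5, 3.75, 4, 5.25.
f(2.5) = 24.625, f(3.75) = 101.890625, f(4) = 127, f(5.25) = 316.296875.
Sum = Σ Δx_i · f(x_i).
Sum = 452.2265625.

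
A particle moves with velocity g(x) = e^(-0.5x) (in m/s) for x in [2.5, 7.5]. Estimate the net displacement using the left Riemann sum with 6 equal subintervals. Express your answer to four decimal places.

0.6431

Δx = (7.5 − 2.5)/6 = 5/6.
Left endpoints: 2.5, 10/3, 25/6, 5, 35/6, 20/3.
g(2.5) ≈ 0.2865, g(10/3) ≈ 0.1889, g(25/6) ≈ 0.1245, g(5) ≈ 0.0821, g(35/6) ≈ 0.0541, g(20/3) ≈ 0.0357.
Sum = Δx · [g(2.5) + g(10/3) + g(25/6) + ...].
Sum ≈ 0.6431.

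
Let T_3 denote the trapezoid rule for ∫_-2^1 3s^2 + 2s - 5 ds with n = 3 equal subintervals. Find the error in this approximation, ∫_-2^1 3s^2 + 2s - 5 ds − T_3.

-1.5

Exact integral: ∫_-2^1 f(s) ds = -9.
T_3 = -7.5.
Error = -9 − (-7.5) = -1.5.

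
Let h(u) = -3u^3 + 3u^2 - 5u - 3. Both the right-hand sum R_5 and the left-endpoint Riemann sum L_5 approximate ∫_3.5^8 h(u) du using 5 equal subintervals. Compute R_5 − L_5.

R_5 = -3236.4.
L_5 = -2089.2375.
R_5 − L_5 = -1147.1625.

-1147.1625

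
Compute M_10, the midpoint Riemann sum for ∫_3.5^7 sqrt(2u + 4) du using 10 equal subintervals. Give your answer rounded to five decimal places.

Δu = (7 − 3.5)/10 = 0.35.
Midpoints: 3.675, 4.025, 4.375, 4.725, 5.075, 5.425, 5.775, 6.125, 6.475, 6.825.
f(3.675) ≈ 3.36898, f(4.025) ≈ 3.47131, f(4.375) ≈ 3.57071, f(4.725) ≈ 3.66742, f(5.075) ≈ 3.76165, f(5.425) ≈ 3.85357, f(5.775) ≈ 3.94335, f(6.125) ≈ 4.03113, f(6.475) ≈ 4.11704, f(6.825) ≈ 4.20119.
Sum = Δu · [f(3.675) + f(4.025) + f(4.375) + ...].
Sum ≈ 13.29522.

13.29522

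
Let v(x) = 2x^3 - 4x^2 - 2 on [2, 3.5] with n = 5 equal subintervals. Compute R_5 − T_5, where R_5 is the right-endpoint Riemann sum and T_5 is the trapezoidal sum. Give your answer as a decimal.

5.5125

R_5 = 23.325.
T_5 = 17.8125.
R_5 − T_5 = 5.5125.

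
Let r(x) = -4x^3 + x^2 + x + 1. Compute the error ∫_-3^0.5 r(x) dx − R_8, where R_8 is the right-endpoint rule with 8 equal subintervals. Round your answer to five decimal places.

23.09635

Exact integral: ∫_-3^0.5 r(x) dx ≈ 89.1041667.
R_8 = 66.0078125.
Error ≈ 89.1041667 − 66.0078125 ≈ 23.09635.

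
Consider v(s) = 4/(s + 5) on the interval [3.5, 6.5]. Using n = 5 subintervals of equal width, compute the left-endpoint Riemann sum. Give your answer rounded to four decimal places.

Δs = (6.5 − 3.5)/5 = 0.6.
Left endpoints: 3.5, 4.1, 4.7, 5.3, 5.9.
v(3.5) = 8/17, v(4.1) = 40/91, v(4.7) = 40/97, v(5.3) = 40/103, v(5.9) = 40/109.
Sum = Δs · [v(3.5) + v(4.1) + v(4.7) + v(5.3) + v(5.9)].
Sum ≈ 1.2467.

1.2467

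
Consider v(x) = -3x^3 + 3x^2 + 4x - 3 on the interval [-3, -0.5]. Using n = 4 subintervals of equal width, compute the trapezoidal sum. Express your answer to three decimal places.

Δx = (-0.5 − (-3))/4 = 0.625.
v(-3) = 93, v(-2.375) = 22841/512, v(-1.75) = 15.265625, v(-1.125) = 291/512, v(-0.5) = -3.875.
T_4 = (Δx/2)·[v(x_0) + 2v(x_1) + 2v(x_2) + 2v(x_3) + v(x_4)].
Sum ≈ 65.630.

65.630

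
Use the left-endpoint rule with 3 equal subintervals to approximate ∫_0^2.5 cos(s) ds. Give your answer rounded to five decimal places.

Δs = (2.5 − 0)/3 = 5/6.
Left endpoints: 0, 5/6, 5/3.
f(0) ≈ 1.00000, f(5/6) ≈ 0.67241, f(5/3) ≈ -0.09572.
Sum = Δs · [f(0) + f(5/6) + f(5/3)].
Sum ≈ 1.31391.

1.31391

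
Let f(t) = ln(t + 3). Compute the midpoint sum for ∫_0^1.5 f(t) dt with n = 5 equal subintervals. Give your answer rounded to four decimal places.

1.9729

Δt = (1.5 − 0)/5 = 0.3.
Midpoints: 0.15, 0.45, 0.75, 1.05, 1.35.
f(0.15) ≈ 1.1474, f(0.45) ≈ 1.2384, f(0.75) ≈ 1.3218, f(1.05) ≈ 1.3987, f(1.35) ≈ 1.4702.
Sum = Δt · [f(0.15) + f(0.45) + f(0.75) + f(1.05) + f(1.35)].
Sum ≈ 1.9729.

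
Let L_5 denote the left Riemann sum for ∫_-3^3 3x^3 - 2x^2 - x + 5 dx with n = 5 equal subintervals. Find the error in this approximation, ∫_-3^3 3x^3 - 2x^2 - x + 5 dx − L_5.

96.48

Exact integral: ∫_-3^3 f(x) dx = -6.
L_5 = -102.48.
Error = -6 − (-102.48) = 96.48.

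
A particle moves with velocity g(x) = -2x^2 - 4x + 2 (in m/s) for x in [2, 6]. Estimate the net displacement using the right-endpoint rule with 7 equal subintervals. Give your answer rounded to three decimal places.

Δx = (6 − 2)/7 = 4/7.
Right endpoints: 18/7, 22/7, 26/7, 30/7, 34/7, 38/7, 6.
g(18/7) = -1054/49, g(22/7) = -1486/49, g(26/7) = -1982/49, g(30/7) = -2542/49, g(34/7) = -3166/49, g(38/7) = -3854/49, g(6) = -94.
Sum = Δx · [g(18/7) + g(22/7) + g(26/7) + ...].
Sum ≈ -217.959.

-217.959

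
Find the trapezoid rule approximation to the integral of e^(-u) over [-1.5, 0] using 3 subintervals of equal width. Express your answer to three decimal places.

3.554

Δu = (0 − (-1.5))/3 = 0.5.
f(-1.5) ≈ 4.482, f(-1) ≈ 2.718, f(-0.5) ≈ 1.649, f(0) ≈ 1.000.
T_3 = (Δu/2)·[f(u_0) + 2f(u_1) + 2f(u_2) + f(u_3)].
Sum ≈ 3.554.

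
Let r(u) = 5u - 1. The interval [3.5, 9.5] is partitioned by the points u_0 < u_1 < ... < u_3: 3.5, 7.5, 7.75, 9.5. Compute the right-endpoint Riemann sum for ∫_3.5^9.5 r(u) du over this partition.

Subinterval widths: 4, 0.25, 1.75.
Right endpoints: 7.5, 7.75, 9.5.
r(7.5) = 36.5, r(7.75) = 37.75, r(9.5) = 46.5.
Sum = Σ Δu_i · r(u_i).
Sum = 236.8125.

236.8125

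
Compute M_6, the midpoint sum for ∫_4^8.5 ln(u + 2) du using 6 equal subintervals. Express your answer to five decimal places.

Δu = (8.5 − 4)/6 = 0.75.
Midpoints: 4.375, 5.125, 5.875, 6.625, 7.375, 8.125.
f(4.375) ≈ 1.85238, f(5.125) ≈ 1.96361, f(5.875) ≈ 2.06369, f(6.625) ≈ 2.15466, f(7.375) ≈ 2.23805, f(8.125) ≈ 2.31501.
Sum = Δu · [f(4.375) + f(5.125) + f(5.875) + ...].
Sum ≈ 9.44055.

9.44055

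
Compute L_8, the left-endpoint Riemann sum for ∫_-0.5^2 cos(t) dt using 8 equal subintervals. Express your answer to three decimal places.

Δt = (2 − (-0.5))/8 = 0.3125.
Left endpoints: -0.5, -0.1875, 0.125, 0.4375, 0.75, 1.0625, 1.375, 1.6875.
f(-0.5) ≈ 0.878, f(-0.1875) ≈ 0.982, f(0.125) ≈ 0.992, f(0.4375) ≈ 0.906, f(0.75) ≈ 0.732, f(1.0625) ≈ 0.487, f(1.375) ≈ 0.195, f(1.6875) ≈ -0.116.
Sum = Δt · [f(-0.5) + f(-0.1875) + f(0.125) + ...].
Sum ≈ 1.580.

1.580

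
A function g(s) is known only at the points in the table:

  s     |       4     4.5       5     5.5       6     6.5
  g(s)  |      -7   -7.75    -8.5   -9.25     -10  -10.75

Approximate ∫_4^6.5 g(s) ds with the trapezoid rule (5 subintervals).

Δs = 0.5.
T_5 = (0.5/2)·[(-7) + 2·(-7.75) + 2·(-8.5) + 2·(-9.25) + 2·(-10) + (-10.75)] = -22.1875.

-22.1875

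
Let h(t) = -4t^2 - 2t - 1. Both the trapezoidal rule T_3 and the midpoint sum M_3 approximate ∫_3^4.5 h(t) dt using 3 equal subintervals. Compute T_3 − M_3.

T_3 = -98.5.
M_3 = -98.125.
T_3 − M_3 = -0.375.

-0.375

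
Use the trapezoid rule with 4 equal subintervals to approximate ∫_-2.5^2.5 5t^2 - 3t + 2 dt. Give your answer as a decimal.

68.59375

Δt = (2.5 − (-2.5))/4 = 1.25.
f(-2.5) = 40.75, f(-1.25) = 13.5625, f(0) = 2, f(1.25) = 6.0625, f(2.5) = 25.75.
T_4 = (Δt/2)·[f(t_0) + 2f(t_1) + 2f(t_2) + 2f(t_3) + f(t_4)].
Sum = 68.59375.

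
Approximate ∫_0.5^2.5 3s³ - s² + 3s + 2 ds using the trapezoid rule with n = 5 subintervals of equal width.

Δs = (2.5 − 0.5)/5 = 0.4.
f(0.5) = 3.625, f(0.9) = 6.077, f(1.3) = 10.801, f(1.7) = 18.949, f(2.1) = 31.673, f(2.5) = 50.125.
T_5 = (Δs/2)·[f(s_0) + 2f(s_1) + ... + 2f(s_{4}) + f(s_5)].
Sum = 37.75.

37.75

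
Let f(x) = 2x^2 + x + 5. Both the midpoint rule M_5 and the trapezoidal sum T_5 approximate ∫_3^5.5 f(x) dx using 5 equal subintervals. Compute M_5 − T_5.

-0.3125

M_5 = 115.9375.
T_5 = 116.25.
M_5 − T_5 = -0.3125.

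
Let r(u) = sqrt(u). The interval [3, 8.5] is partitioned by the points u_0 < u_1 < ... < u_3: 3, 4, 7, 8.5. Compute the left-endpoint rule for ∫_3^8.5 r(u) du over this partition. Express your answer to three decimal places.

Subinterval widths: 1, 3, 1.5.
Left endpoints: 3, 4, 7.
r(3) ≈ 1.732, r(4) ≈ 2.000, r(7) ≈ 2.646.
Sum = Σ Δu_i · r(u_i).
Sum ≈ 11.701.

11.701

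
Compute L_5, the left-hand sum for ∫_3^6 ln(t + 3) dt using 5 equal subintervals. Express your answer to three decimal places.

Δt = (6 − 3)/5 = 0.6.
Left endpoints: 3, 3.6, 4.2, 4.8, 5.4.
f(3) ≈ 1.792, f(3.6) ≈ 1.887, f(4.2) ≈ 1.974, f(4.8) ≈ 2.054, f(5.4) ≈ 2.128.
Sum = Δt · [f(3) + f(3.6) + f(4.2) + f(4.8) + f(5.4)].
Sum ≈ 5.901.

5.901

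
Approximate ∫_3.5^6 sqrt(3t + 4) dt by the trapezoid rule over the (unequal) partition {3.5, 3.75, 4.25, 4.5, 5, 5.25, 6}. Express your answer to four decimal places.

10.6594

Subinterval widths: 0.25, 0.5, 0.25, 0.5, 0.25, 0.75.
f(3.5) ≈ 3.8079, f(3.75) ≈ 3.9051, f(4.25) ≈ 4.0927, f(4.5) ≈ 4.1833, f(5) ≈ 4.3589, f(5.25) ≈ 4.4441, f(6) ≈ 4.6904.
On each subinterval the trapezoid contributes (Δt_i/2)·[f(t_{i-1}) + f(t_i)].
Sum ≈ 10.6594.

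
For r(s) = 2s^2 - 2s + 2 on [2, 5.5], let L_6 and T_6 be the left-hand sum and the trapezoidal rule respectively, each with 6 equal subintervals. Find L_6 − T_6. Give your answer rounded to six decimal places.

-13.270833

L_6 ≈ 73.45949074.
T_6 ≈ 86.73032407.
L_6 − T_6 ≈ -13.270833.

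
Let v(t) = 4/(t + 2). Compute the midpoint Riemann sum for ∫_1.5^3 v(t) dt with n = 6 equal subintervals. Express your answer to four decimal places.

1.4263

Δt = (3 − 1.5)/6 = 0.25.
Midpoints: 1.625, 1.875, 2.125, 2.375, 2.625, 2.875.
v(1.625) = 32/29, v(1.875) = 32/31, v(2.125) = 32/33, v(2.375) = 32/35, v(2.625) = 32/37, v(2.875) = 32/39.
Sum = Δt · [v(1.625) + v(1.875) + v(2.125) + ...].
Sum ≈ 1.4263.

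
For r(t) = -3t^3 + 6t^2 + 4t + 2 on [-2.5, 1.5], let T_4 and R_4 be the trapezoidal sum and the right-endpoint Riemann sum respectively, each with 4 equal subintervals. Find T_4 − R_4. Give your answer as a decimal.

32.5

T_4 = 70.5.
R_4 = 38.
T_4 − R_4 = 32.5.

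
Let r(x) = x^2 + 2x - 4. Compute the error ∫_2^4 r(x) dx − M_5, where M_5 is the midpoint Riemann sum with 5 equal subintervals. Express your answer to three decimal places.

0.027

Exact integral: ∫_2^4 r(x) dx ≈ 22.66667.
M_5 = 22.64.
Error ≈ 22.66667 − 22.64 ≈ 0.027.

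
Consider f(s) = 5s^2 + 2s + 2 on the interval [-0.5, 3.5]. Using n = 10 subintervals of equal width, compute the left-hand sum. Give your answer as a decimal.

Δs = (3.5 − (-0.5))/10 = 0.4.
Left endpoints: -0.5, -0.1, 0.3, 0.7, 1.1, 1.5, 1.9, 2.3, 2.7, 3.1.
f(-0.5) = 2.25, f(-0.1) = 1.85, f(0.3) = 3.05, f(0.7) = 5.85, f(1.1) = 10.25, f(1.5) = 16.25, f(1.9) = 23.85, f(2.3) = 33.05, f(2.7) = 43.85, f(3.1) = 56.25.
Sum = Δs · [f(-0.5) + f(-0.1) + f(0.3) + ...].
Sum = 78.6.

78.6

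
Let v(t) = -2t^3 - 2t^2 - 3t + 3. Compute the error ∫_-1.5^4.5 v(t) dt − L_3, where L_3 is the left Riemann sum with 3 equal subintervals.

Exact integral: ∫_-1.5^4.5 v(t) dt = -274.5.
L_3 = -75.5.
Error = -274.5 − (-75.5) = -199.

-199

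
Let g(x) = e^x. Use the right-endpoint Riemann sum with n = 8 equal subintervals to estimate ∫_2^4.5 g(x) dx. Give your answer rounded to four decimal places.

96.2100

Δx = (4.5 − 2)/8 = 0.3125.
Right endpoints: 2.3125, 2.625, 2.9375, 3.25, 3.5625, 3.875, 4.1875, 4.5.
g(2.3125) ≈ 10.0996, g(2.625) ≈ 13.8046, g(2.9375) ≈ 18.8686, g(3.25) ≈ 25.7903, g(3.5625) ≈ 35.2512, g(3.875) ≈ 48.1827, g(4.1875) ≈ 65.8579, g(4.5) ≈ 90.0171.
Sum = Δx · [g(2.3125) + g(2.625) + g(2.9375) + ...].
Sum ≈ 96.2100.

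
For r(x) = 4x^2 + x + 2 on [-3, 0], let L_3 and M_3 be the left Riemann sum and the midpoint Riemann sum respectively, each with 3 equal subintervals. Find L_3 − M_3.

L_3 = 56.
M_3 = 36.5.
L_3 − M_3 = 19.5.

19.5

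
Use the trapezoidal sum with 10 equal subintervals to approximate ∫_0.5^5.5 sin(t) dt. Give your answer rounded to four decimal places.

Δt = (5.5 − 0.5)/10 = 0.5.
f(0.5) ≈ 0.4794, f(1) ≈ 0.8415, f(1.5) ≈ 0.9975, f(2) ≈ 0.9093, f(2.5) ≈ 0.5985, f(3) ≈ 0.1411, f(3.5) ≈ -0.3508, f(4) ≈ -0.7568, f(4.5) ≈ -0.9775, f(5) ≈ -0.9589, f(5.5) ≈ -0.7055.
T_10 = (Δt/2)·[f(t_0) + 2f(t_1) + ... + 2f(t_{9}) + f(t_10)].
Sum ≈ 0.1654.

0.1654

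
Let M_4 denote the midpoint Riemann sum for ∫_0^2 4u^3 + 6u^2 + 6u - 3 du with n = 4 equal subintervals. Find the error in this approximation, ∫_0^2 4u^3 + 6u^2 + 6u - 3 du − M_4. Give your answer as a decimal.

Exact integral: ∫_0^2 f(u) du = 38.
M_4 = 37.25.
Error = 38 − 37.25 = 0.75.

0.75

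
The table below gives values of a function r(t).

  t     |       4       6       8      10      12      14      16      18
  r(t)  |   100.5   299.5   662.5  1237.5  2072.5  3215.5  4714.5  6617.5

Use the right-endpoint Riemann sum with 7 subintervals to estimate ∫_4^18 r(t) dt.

37639

Δt = 2.
Sum = 2·[299.5 + 662.5 + 1237.5 + 2072.5 + 3215.5 + 4714.5 + 6617.5] = 37639.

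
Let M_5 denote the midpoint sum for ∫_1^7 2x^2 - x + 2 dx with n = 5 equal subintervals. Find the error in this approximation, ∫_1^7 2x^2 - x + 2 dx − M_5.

1.44

Exact integral: ∫_1^7 f(x) dx = 216.
M_5 = 214.56.
Error = 216 − 214.56 = 1.44.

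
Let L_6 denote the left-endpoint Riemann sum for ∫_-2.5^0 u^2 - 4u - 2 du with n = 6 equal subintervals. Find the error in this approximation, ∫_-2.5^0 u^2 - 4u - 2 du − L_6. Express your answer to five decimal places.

Exact integral: ∫_-2.5^0 f(u) du ≈ 12.7083333.
L_6 ≈ 16.1660880.
Error ≈ 12.7083333 − 16.1660880 ≈ -3.45775.

-3.45775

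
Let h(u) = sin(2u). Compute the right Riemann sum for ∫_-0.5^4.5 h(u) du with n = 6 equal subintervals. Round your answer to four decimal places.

1.0717

Δu = (4.5 − (-0.5))/6 = 5/6.
Right endpoints: 1/3, 7/6, 2, 17/6, 11/3, 4.5.
h(1/3) ≈ 0.6184, h(7/6) ≈ 0.7231, h(2) ≈ -0.7568, h(17/6) ≈ -0.5782, h(11/3) ≈ 0.8675, h(4.5) ≈ 0.4121.
Sum = Δu · [h(1/3) + h(7/6) + h(2) + ...].
Sum ≈ 1.0717.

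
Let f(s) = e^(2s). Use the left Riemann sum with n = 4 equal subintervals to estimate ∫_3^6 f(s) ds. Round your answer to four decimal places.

34972.5434

Δs = (6 − 3)/4 = 0.75.
Left endpoints: 3, 3.75, 4.5, 5.25.
f(3) ≈ 403.4288, f(3.75) ≈ 1808.0424, f(4.5) ≈ 8103.0839, f(5.25) ≈ 36315.5027.
Sum = Δs · [f(3) + f(3.75) + f(4.5) + f(5.25)].
Sum ≈ 34972.5434.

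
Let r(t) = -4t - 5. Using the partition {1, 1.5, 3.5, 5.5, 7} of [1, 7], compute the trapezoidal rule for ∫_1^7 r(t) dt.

Subinterval widths: 0.5, 2, 2, 1.5.
r(1) = -9, r(1.5) = -11, r(3.5) = -19, r(5.5) = -27, r(7) = -33.
On each subinterval the trapezoid contributes (Δt_i/2)·[r(t_{i-1}) + r(t_i)].
Sum = -126.

-126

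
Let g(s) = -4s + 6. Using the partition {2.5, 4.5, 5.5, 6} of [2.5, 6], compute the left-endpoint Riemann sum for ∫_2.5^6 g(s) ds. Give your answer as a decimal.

-28

Subinterval widths: 2, 1, 0.5.
Left endpoints: 2.5, 4.5, 5.5.
g(2.5) = -4, g(4.5) = -12, g(5.5) = -16.
Sum = Σ Δs_i · g(s_i).
Sum = -28.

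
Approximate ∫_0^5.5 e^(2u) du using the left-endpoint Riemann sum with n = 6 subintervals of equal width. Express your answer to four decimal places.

10444.6882

Δu = (5.5 − 0)/6 = 11/12.
Left endpoints: 0, 11/12, 11/6, 2.75, 11/3, 55/12.
f(0) ≈ 1.0000, f(11/12) ≈ 6.2547, f(11/6) ≈ 39.1213, f(2.75) ≈ 244.6919, f(11/3) ≈ 1530.4749, f(55/12) ≈ 9572.6626.
Sum = Δu · [f(0) + f(11/12) + f(11/6) + ...].
Sum ≈ 10444.6882.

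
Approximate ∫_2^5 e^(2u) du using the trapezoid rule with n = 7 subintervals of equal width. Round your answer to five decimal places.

Δu = (5 − 2)/7 = 3/7.
f(2) ≈ 54.59815, f(17/7) ≈ 128.65609, f(20/7) ≈ 303.16758, f(23/7) ≈ 714.38967, f(26/7) ≈ 1683.40100, f(29/7) ≈ 3966.79715, f(32/7) ≈ 9347.43397, f(5) ≈ 22026.46579.
T_7 = (Δu/2)·[f(u_0) + 2f(u_1) + ... + 2f(u_{6}) + f(u_7)].
Sum ≈ 11650.44747.

11650.44747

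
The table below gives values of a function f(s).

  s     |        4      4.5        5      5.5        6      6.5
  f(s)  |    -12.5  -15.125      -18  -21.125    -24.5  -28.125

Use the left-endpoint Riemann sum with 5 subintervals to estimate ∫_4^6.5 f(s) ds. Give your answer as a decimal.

Δs = 0.5.
Sum = 0.5·[(-12.5) + (-15.125) + (-18) + (-21.125) + (-24.5)] = -45.625.

-45.625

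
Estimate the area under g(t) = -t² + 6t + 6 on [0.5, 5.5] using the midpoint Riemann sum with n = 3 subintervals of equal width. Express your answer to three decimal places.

Δt = (5.5 − 0.5)/3 = 5/3.
Midpoints: 4/3, 3, 14/3.
g(4/3) = 110/9, g(3) = 15, g(14/3) = 110/9.
Sum = Δt · [g(4/3) + g(3) + g(14/3)].
Sum ≈ 65.741.

65.741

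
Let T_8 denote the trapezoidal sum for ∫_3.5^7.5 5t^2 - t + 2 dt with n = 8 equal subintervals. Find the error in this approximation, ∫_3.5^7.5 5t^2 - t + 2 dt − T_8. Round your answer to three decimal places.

-0.833

Exact integral: ∫_3.5^7.5 f(t) dt ≈ 617.66667.
T_8 = 618.5.
Error ≈ 617.66667 − 618.5 ≈ -0.833.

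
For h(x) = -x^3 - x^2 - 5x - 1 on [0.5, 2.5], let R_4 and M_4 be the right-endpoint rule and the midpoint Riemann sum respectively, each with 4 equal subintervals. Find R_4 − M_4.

R_4 = -40.25.
M_4 = -31.6875.
R_4 − M_4 = -8.5625.

-8.5625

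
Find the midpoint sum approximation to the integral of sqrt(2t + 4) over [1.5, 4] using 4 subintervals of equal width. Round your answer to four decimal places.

7.6844

Δt = (4 − 1.5)/4 = 0.625.
Midpoints: 1.8125, 2.4375, 3.0625, 3.6875.
f(1.8125) ≈ 2.7613, f(2.4375) ≈ 2.9791, f(3.0625) ≈ 3.1820, f(3.6875) ≈ 3.3727.
Sum = Δt · [f(1.8125) + f(2.4375) + f(3.0625) + f(3.6875)].
Sum ≈ 7.6844.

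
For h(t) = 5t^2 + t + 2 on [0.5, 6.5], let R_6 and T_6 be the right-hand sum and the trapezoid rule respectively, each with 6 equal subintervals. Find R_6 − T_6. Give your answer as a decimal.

R_6 = 603.5.
T_6 = 495.5.
R_6 − T_6 = 108.

108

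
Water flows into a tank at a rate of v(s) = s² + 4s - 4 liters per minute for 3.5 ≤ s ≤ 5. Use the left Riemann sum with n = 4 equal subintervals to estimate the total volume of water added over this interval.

Δs = (5 − 3.5)/4 = 0.375.
Left endpoints: 3.5, 3.875, 4.25, 4.625.
v(3.5) = 22.25, v(3.875) = 26.515625, v(4.25) = 31.0625, v(4.625) = 35.890625.
Sum = Δs · [v(3.5) + v(3.875) + v(4.25) + v(4.625)].
Sum = 43.39453125.

43.39453125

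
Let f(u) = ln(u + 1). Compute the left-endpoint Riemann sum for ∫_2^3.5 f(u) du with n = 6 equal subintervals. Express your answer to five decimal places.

Δu = (3.5 − 2)/6 = 0.25.
Left endpoints: 2, 2.25, 2.5, 2.75, 3, 3.25.
f(2) ≈ 1.09861, f(2.25) ≈ 1.17865, f(2.5) ≈ 1.25276, f(2.75) ≈ 1.32176, f(3) ≈ 1.38629, f(3.25) ≈ 1.44692.
Sum = Δu · [f(2) + f(2.25) + f(2.5) + ...].
Sum ≈ 1.92125.

1.92125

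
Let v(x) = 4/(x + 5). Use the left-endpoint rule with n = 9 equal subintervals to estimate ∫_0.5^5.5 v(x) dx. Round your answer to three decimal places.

2.685

Δx = (5.5 − 0.5)/9 = 5/9.
Left endpoints: 0.5, 19/18, 29/18, 13/6, 49/18, 59/18, 23/6, 79/18, 89/18.
v(0.5) = 8/11, v(19/18) = 72/109, v(29/18) = 72/119, v(13/6) = 24/43, v(49/18) = 72/139, v(59/18) = 72/149, v(23/6) = 24/53, v(79/18) = 72/169, v(89/18) = 72/179.
Sum = Δx · [v(0.5) + v(19/18) + v(29/18) + ...].
Sum ≈ 2.685.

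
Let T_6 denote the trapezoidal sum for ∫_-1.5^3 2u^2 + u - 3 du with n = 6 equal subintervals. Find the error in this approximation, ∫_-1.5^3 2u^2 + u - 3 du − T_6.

Exact integral: ∫_-1.5^3 f(u) du = 10.125.
T_6 = 10.96875.
Error = 10.125 − 10.96875 = -0.84375.

-0.84375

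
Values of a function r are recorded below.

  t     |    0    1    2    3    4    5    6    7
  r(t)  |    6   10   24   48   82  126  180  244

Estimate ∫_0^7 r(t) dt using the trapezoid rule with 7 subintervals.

595

Δt = 1.
T_7 = (1/2)·[6 + 2·10 + 2·24 + 2·48 + 2·82 + 2·126 + 2·180 + 244] = 595.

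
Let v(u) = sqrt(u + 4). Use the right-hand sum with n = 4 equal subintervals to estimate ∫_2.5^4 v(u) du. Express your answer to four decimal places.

4.0891

Δu = (4 − 2.5)/4 = 0.375.
Right endpoints: 2.875, 3.25, 3.625, 4.
v(2.875) ≈ 2.6220, v(3.25) ≈ 2.6926, v(3.625) ≈ 2.7613, v(4) ≈ 2.8284.
Sum = Δu · [v(2.875) + v(3.25) + v(3.625) + v(4)].
Sum ≈ 4.0891.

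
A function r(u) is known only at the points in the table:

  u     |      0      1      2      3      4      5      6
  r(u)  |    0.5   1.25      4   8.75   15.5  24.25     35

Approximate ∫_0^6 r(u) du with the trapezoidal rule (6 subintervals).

71.5

Δu = 1.
T_6 = (1/2)·[0.5 + 2·1.25 + 2·4 + 2·8.75 + 2·15.5 + 2·24.25 + 35] = 71.5.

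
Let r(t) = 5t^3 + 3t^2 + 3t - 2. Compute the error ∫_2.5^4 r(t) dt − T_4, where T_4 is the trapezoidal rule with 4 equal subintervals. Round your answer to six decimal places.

Exact integral: ∫_2.5^4 r(t) dt = 331.171875.
T_4 ≈ 332.99121094.
Error ≈ 331.171875 − 332.99121094 ≈ -1.819336.

-1.819336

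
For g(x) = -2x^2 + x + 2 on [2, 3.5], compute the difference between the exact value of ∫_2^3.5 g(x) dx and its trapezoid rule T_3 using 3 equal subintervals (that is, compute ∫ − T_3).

0.125

Exact integral: ∫_2^3.5 g(x) dx = -16.125.
T_3 = -16.25.
Error = -16.125 − (-16.25) = 0.125.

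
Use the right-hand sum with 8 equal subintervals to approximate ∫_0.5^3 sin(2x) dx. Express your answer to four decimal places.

Δx = (3 − 0.5)/8 = 0.3125.
Right endpoints: 0.8125, 1.125, 1.4375, 1.75, 2.0625, 2.375, 2.6875, 3.
f(0.8125) ≈ 0.9985, f(1.125) ≈ 0.7781, f(1.4375) ≈ 0.2634, f(1.75) ≈ -0.3508, f(2.0625) ≈ -0.8324, f(2.375) ≈ -0.9993, f(2.6875) ≈ -0.7884, f(3) ≈ -0.2794.
Sum = Δx · [f(0.8125) + f(1.125) + f(1.4375) + ...].
Sum ≈ -0.3782.

-0.3782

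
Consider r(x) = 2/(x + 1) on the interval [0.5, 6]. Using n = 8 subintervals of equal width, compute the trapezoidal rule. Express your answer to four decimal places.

3.1136

Δx = (6 − 0.5)/8 = 0.6875.
r(0.5) = 4/3, r(1.1875) = 32/35, r(1.875) = 16/23, r(2.5625) = 32/57, r(3.25) = 8/17, r(3.9375) = 32/79, r(4.625) = 16/45, r(5.3125) = 32/101, r(6) = 2/7.
T_8 = (Δx/2)·[r(x_0) + 2r(x_1) + ... + 2r(x_{7}) + r(x_8)].
Sum ≈ 3.1136.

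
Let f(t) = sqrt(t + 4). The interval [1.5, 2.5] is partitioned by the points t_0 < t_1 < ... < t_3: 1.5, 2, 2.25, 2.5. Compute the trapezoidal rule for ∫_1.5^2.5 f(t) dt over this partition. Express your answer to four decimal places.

2.4485

Subinterval widths: 0.5, 0.25, 0.25.
f(1.5) ≈ 2.3452, f(2) ≈ 2.4495, f(2.25) ≈ 2.5000, f(2.5) ≈ 2.5495.
On each subinterval the trapezoid contributes (Δt_i/2)·[f(t_{i-1}) + f(t_i)].
Sum ≈ 2.4485.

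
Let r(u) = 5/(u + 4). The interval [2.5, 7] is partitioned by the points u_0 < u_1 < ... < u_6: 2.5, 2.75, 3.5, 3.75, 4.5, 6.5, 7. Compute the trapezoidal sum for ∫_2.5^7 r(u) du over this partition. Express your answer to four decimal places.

Subinterval widths: 0.25, 0.75, 0.25, 0.75, 2, 0.5.
r(2.5) = 10/13, r(2.75) = 20/27, r(3.5) = 2/3, r(3.75) = 20/31, r(4.5) = 10/17, r(6.5) = 10/21, r(7) = 5/11.
On each subinterval the trapezoid contributes (Δu_i/2)·[r(u_{i-1}) + r(u_i)].
Sum ≈ 2.6401.

2.6401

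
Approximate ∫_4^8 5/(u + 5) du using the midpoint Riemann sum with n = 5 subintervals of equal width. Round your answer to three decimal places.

1.838

Δu = (8 − 4)/5 = 0.8.
Midpoints: 4.4, 5.2, 6, 6.8, 7.6.
f(4.4) = 25/47, f(5.2) = 25/51, f(6) = 5/11, f(6.8) = 25/59, f(7.6) = 25/63.
Sum = Δu · [f(4.4) + f(5.2) + f(6) + f(6.8) + f(7.6)].
Sum ≈ 1.838.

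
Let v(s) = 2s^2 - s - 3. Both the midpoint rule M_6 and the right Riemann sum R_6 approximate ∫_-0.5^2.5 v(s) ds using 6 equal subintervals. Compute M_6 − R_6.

-2.625

M_6 = -1.625.
R_6 = 1.
M_6 − R_6 = -2.625.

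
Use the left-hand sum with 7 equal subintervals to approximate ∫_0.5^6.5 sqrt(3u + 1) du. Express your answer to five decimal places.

Δu = (6.5 − 0.5)/7 = 6/7.
Left endpoints: 0.5, 19/14, 31/14, 43/14, 55/14, 67/14, 79/14.
f(0.5) ≈ 1.58114, f(19/14) ≈ 2.25198, f(31/14) ≈ 2.76457, f(43/14) ≈ 3.19598, f(55/14) ≈ 3.57571, f(67/14) ≈ 3.91882, f(79/14) ≈ 4.23421.
Sum = Δu · [f(0.5) + f(19/14) + f(31/14) + ...].
Sum ≈ 18.44779.

18.44779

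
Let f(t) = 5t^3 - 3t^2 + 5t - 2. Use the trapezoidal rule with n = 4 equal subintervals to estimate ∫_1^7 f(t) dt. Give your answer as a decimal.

Δt = (7 − 1)/4 = 1.5.
f(1) = 5, f(2.5) = 69.875, f(4) = 290, f(5.5) = 766.625, f(7) = 1601.
T_4 = (Δt/2)·[f(t_0) + 2f(t_1) + 2f(t_2) + 2f(t_3) + f(t_4)].
Sum = 2894.25.

2894.25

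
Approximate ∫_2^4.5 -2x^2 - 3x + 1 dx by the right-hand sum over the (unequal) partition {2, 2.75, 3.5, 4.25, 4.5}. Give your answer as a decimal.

-91.4375

Subinterval widths: 0.75, 0.75, 0.75, 0.25.
Right endpoints: 2.75, 3.5, 4.25, 4.5.
f(2.75) = -22.375, f(3.5) = -34, f(4.25) = -47.875, f(4.5) = -53.
Sum = Σ Δx_i · f(x_i).
Sum = -91.4375.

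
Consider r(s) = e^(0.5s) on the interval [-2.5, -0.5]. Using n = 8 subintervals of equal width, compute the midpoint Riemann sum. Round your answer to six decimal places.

Δs = (-0.5 − (-2.5))/8 = 0.25.
Midpoints: -2.375, -2.125, -1.875, -1.625, -1.375, -1.125, -0.875, -0.625.
r(-2.375) ≈ 0.304983, r(-2.125) ≈ 0.345591, r(-1.875) ≈ 0.391606, r(-1.625) ≈ 0.443747, r(-1.375) ≈ 0.502832, r(-1.125) ≈ 0.569783, r(-0.875) ≈ 0.645649, r(-0.625) ≈ 0.731616.
Sum = Δs · [r(-2.375) + r(-2.125) + r(-1.875) + ...].
Sum ≈ 0.983951.

0.983951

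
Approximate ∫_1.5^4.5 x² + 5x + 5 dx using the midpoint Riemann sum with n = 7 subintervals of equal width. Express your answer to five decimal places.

Δx = (4.5 − 1.5)/7 = 3/7.
Midpoints: 12/7, 15/7, 18/7, 3, 24/7, 27/7, 30/7.
f(12/7) = 809/49, f(15/7) = 995/49, f(18/7) = 1199/49, f(3) = 29, f(24/7) = 1661/49, f(27/7) = 1919/49, f(30/7) = 2195/49.
Sum = Δx · [f(12/7) + f(15/7) + f(18/7) + ...].
Sum ≈ 89.20408.

89.20408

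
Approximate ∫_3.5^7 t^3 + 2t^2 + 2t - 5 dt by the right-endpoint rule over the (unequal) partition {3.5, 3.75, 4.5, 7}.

Subinterval widths: 0.25, 0.75, 2.5.
Right endpoints: 3.75, 4.5, 7.
f(3.75) = 83.359375, f(4.5) = 135.625, f(7) = 450.
Sum = Σ Δt_i · f(t_i).
Sum = 1247.55859375.

1247.55859375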